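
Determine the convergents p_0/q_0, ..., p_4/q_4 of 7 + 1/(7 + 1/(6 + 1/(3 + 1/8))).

7/1, 50/7, 307/43, 971/136, 8075/1131

Using the convergent recurrence p_i = a_i*p_{i-1} + p_{i-2}, q_i = a_i*q_{i-1} + q_{i-2} with p_{-2}=0, p_{-1}=1, q_{-2}=1, q_{-1}=0:
  i=0: a_0=7, p_0 = 7*1 + 0 = 7, q_0 = 7*0 + 1 = 1.
  i=1: a_1=7, p_1 = 7*7 + 1 = 50, q_1 = 7*1 + 0 = 7.
  i=2: a_2=6, p_2 = 6*50 + 7 = 307, q_2 = 6*7 + 1 = 43.
  i=3: a_3=3, p_3 = 3*307 + 50 = 971, q_3 = 3*43 + 7 = 136.
  i=4: a_4=8, p_4 = 8*971 + 307 = 8075, q_4 = 8*136 + 43 = 1131.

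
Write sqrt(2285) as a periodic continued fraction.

[47; (1, 4, 23, 1, 2, 2, 1, 23, 4, 1, 94)]

Write x_i = (sqrt(2285) + m_i)/d_i with (m_0, d_0) = (0, 1). a_0 = floor(sqrt(2285)) = 47, since 47^2 = 2209 <= 2285 < 2304 = 48^2.
Iterate m_{i+1} = d_i*a_i - m_i, d_{i+1} = (2285 - m_{i+1}^2)/d_i, a_{i+1} = floor((a_0 + m_{i+1})/d_{i+1}):
  m_1 = 1*47 - 0 = 47, d_1 = (2285 - 47^2)/1 = 76/1 = 76, a_1 = floor((47 + 47)/76) = 1.
  m_2 = 76*1 - 47 = 29, d_2 = (2285 - 29^2)/76 = 1444/76 = 19, a_2 = floor((47 + 29)/19) = 4.
  m_3 = 19*4 - 29 = 47, d_3 = (2285 - 47^2)/19 = 76/19 = 4, a_3 = floor((47 + 47)/4) = 23.
  m_4 = 4*23 - 47 = 45, d_4 = (2285 - 45^2)/4 = 260/4 = 65, a_4 = floor((47 + 45)/65) = 1.
  m_5 = 65*1 - 45 = 20, d_5 = (2285 - 20^2)/65 = 1885/65 = 29, a_5 = floor((47 + 20)/29) = 2.
  m_6 = 29*2 - 20 = 38, d_6 = (2285 - 38^2)/29 = 841/29 = 29, a_6 = floor((47 + 38)/29) = 2.
  m_7 = 29*2 - 38 = 20, d_7 = (2285 - 20^2)/29 = 1885/29 = 65, a_7 = floor((47 + 20)/65) = 1.
  m_8 = 65*1 - 20 = 45, d_8 = (2285 - 45^2)/65 = 260/65 = 4, a_8 = floor((47 + 45)/4) = 23.
  m_9 = 4*23 - 45 = 47, d_9 = (2285 - 47^2)/4 = 76/4 = 19, a_9 = floor((47 + 47)/19) = 4.
  m_10 = 19*4 - 47 = 29, d_10 = (2285 - 29^2)/19 = 1444/19 = 76, a_10 = floor((47 + 29)/76) = 1.
  m_11 = 76*1 - 29 = 47, d_11 = (2285 - 47^2)/76 = 76/76 = 1, a_11 = floor((47 + 47)/1) = 94.
  m_12 = 1*94 - 47 = 47, d_12 = (2285 - 47^2)/1 = 76/1 = 76: (m_12, d_12) = (m_1, d_1) = (47, 76), so from here the quotients repeat a_1, ..., a_11; the period length is 11.
Hence the expansion of sqrt(2285) is a_0 = 47 followed by the repeating block 1, 4, 23, 1, 2, 2, 1, 23, 4, 1, 94 (period 11).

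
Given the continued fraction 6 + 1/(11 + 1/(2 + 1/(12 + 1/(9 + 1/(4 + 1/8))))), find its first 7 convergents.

6/1, 67/11, 140/23, 1747/287, 15863/2606, 65199/10711, 537455/88294

Using the convergent recurrence p_i = a_i*p_{i-1} + p_{i-2}, q_i = a_i*q_{i-1} + q_{i-2} with p_{-2}=0, p_{-1}=1, q_{-2}=1, q_{-1}=0:
  i=0: a_0=6, p_0 = 6*1 + 0 = 6, q_0 = 6*0 + 1 = 1.
  i=1: a_1=11, p_1 = 11*6 + 1 = 67, q_1 = 11*1 + 0 = 11.
  i=2: a_2=2, p_2 = 2*67 + 6 = 140, q_2 = 2*11 + 1 = 23.
  i=3: a_3=12, p_3 = 12*140 + 67 = 1747, q_3 = 12*23 + 11 = 287.
  i=4: a_4=9, p_4 = 9*1747 + 140 = 15863, q_4 = 9*287 + 23 = 2606.
  i=5: a_5=4, p_5 = 4*15863 + 1747 = 65199, q_5 = 4*2606 + 287 = 10711.
  i=6: a_6=8, p_6 = 8*65199 + 15863 = 537455, q_6 = 8*10711 + 2606 = 88294.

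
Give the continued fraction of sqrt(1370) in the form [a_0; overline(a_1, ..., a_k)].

Write x_i = (sqrt(1370) + m_i)/d_i with (m_0, d_0) = (0, 1). a_0 = floor(sqrt(1370)) = 37, since 37^2 = 1369 <= 1370 < 1444 = 38^2.
Iterate m_{i+1} = d_i*a_i - m_i, d_{i+1} = (1370 - m_{i+1}^2)/d_i, a_{i+1} = floor((a_0 + m_{i+1})/d_{i+1}):
  m_1 = 1*37 - 0 = 37, d_1 = (1370 - 37^2)/1 = 1/1 = 1, a_1 = floor((37 + 37)/1) = 74.
  m_2 = 1*74 - 37 = 37, d_2 = (1370 - 37^2)/1 = 1/1 = 1: (m_2, d_2) = (m_1, d_1) = (37, 1), so from here the quotient a_1 repeats; the period length is 1.
Hence the expansion of sqrt(1370) is a_0 = 37 followed by the repeating block 74 (period 1).

[37; overline(74)]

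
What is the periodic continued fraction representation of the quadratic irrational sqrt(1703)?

Write x_i = (sqrt(1703) + m_i)/d_i with (m_0, d_0) = (0, 1). a_0 = floor(sqrt(1703)) = 41, since 41^2 = 1681 <= 1703 < 1764 = 42^2.
Iterate m_{i+1} = d_i*a_i - m_i, d_{i+1} = (1703 - m_{i+1}^2)/d_i, a_{i+1} = floor((a_0 + m_{i+1})/d_{i+1}):
  m_1 = 1*41 - 0 = 41, d_1 = (1703 - 41^2)/1 = 22/1 = 22, a_1 = floor((41 + 41)/22) = 3.
  m_2 = 22*3 - 41 = 25, d_2 = (1703 - 25^2)/22 = 1078/22 = 49, a_2 = floor((41 + 25)/49) = 1.
  m_3 = 49*1 - 25 = 24, d_3 = (1703 - 24^2)/49 = 1127/49 = 23, a_3 = floor((41 + 24)/23) = 2.
  m_4 = 23*2 - 24 = 22, d_4 = (1703 - 22^2)/23 = 1219/23 = 53, a_4 = floor((41 + 22)/53) = 1.
  m_5 = 53*1 - 22 = 31, d_5 = (1703 - 31^2)/53 = 742/53 = 14, a_5 = floor((41 + 31)/14) = 5.
  m_6 = 14*5 - 31 = 39, d_6 = (1703 - 39^2)/14 = 182/14 = 13, a_6 = floor((41 + 39)/13) = 6.
  m_7 = 13*6 - 39 = 39, d_7 = (1703 - 39^2)/13 = 182/13 = 14, a_7 = floor((41 + 39)/14) = 5.
  m_8 = 14*5 - 39 = 31, d_8 = (1703 - 31^2)/14 = 742/14 = 53, a_8 = floor((41 + 31)/53) = 1.
  m_9 = 53*1 - 31 = 22, d_9 = (1703 - 22^2)/53 = 1219/53 = 23, a_9 = floor((41 + 22)/23) = 2.
  m_10 = 23*2 - 22 = 24, d_10 = (1703 - 24^2)/23 = 1127/23 = 49, a_10 = floor((41 + 24)/49) = 1.
  m_11 = 49*1 - 24 = 25, d_11 = (1703 - 25^2)/49 = 1078/49 = 22, a_11 = floor((41 + 25)/22) = 3.
  m_12 = 22*3 - 25 = 41, d_12 = (1703 - 41^2)/22 = 22/22 = 1, a_12 = floor((41 + 41)/1) = 82.
  m_13 = 1*82 - 41 = 41, d_13 = (1703 - 41^2)/1 = 22/1 = 22: (m_13, d_13) = (m_1, d_1) = (41, 22), so from here the quotients repeat a_1, ..., a_12; the period length is 12.
Hence the expansion of sqrt(1703) is a_0 = 41 followed by the repeating block 3, 1, 2, 1, 5, 6, 5, 1, 2, 1, 3, 82 (period 12).

[41; (3, 1, 2, 1, 5, 6, 5, 1, 2, 1, 3, 82)]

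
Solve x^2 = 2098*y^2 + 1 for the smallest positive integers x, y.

(x, y) = (5456897, 119136)

First expand sqrt(2098) as a continued fraction. With x_i = (sqrt(2098) + m_i)/d_i and (m_0, d_0) = (0, 1): a_0 = floor(sqrt(2098)) = 45, since 45^2 = 2025 <= 2098 < 2116 = 46^2.
Iterate m_{i+1} = d_i*a_i - m_i, d_{i+1} = (2098 - m_{i+1}^2)/d_i, a_{i+1} = floor((a_0 + m_{i+1})/d_{i+1}):
  m_1 = 1*45 - 0 = 45, d_1 = (2098 - 45^2)/1 = 73/1 = 73, a_1 = floor((45 + 45)/73) = 1.
  m_2 = 73*1 - 45 = 28, d_2 = (2098 - 28^2)/73 = 1314/73 = 18, a_2 = floor((45 + 28)/18) = 4.
  m_3 = 18*4 - 28 = 44, d_3 = (2098 - 44^2)/18 = 162/18 = 9, a_3 = floor((45 + 44)/9) = 9.
  m_4 = 9*9 - 44 = 37, d_4 = (2098 - 37^2)/9 = 729/9 = 81, a_4 = floor((45 + 37)/81) = 1.
  m_5 = 81*1 - 37 = 44, d_5 = (2098 - 44^2)/81 = 162/81 = 2, a_5 = floor((45 + 44)/2) = 44.
  m_6 = 2*44 - 44 = 44, d_6 = (2098 - 44^2)/2 = 162/2 = 81, a_6 = floor((45 + 44)/81) = 1.
  m_7 = 81*1 - 44 = 37, d_7 = (2098 - 37^2)/81 = 729/81 = 9, a_7 = floor((45 + 37)/9) = 9.
  m_8 = 9*9 - 37 = 44, d_8 = (2098 - 44^2)/9 = 162/9 = 18, a_8 = floor((45 + 44)/18) = 4.
  m_9 = 18*4 - 44 = 28, d_9 = (2098 - 28^2)/18 = 1314/18 = 73, a_9 = floor((45 + 28)/73) = 1.
  m_10 = 73*1 - 28 = 45, d_10 = (2098 - 45^2)/73 = 73/73 = 1, a_10 = floor((45 + 45)/1) = 90.
  m_11 = 1*90 - 45 = 45, d_11 = (2098 - 45^2)/1 = 73/1 = 73: (m_11, d_11) = (m_1, d_1) = (45, 73), so from here the quotients repeat a_1, ..., a_10; the period length is 10.
So sqrt(2098) = [45; (1, 4, 9, 1, 44, 1, 9, 4, 1, 90)] with period length k = 10.
k is even, so the fundamental solution of x^2 - 2098y^2 = 1 is (p_{k-1}, q_{k-1}) = (p_9, q_9); compute convergents through index 9.
Convergents (p_i = a_i*p_{i-1} + p_{i-2}, q_i = a_i*q_{i-1} + q_{i-2} with p_{-2}=0, p_{-1}=1, q_{-2}=1, q_{-1}=0):
  i=0: a_0=45, p_0 = 45*1 + 0 = 45, q_0 = 45*0 + 1 = 1.
  i=1: a_1=1, p_1 = 1*45 + 1 = 46, q_1 = 1*1 + 0 = 1.
  i=2: a_2=4, p_2 = 4*46 + 45 = 229, q_2 = 4*1 + 1 = 5.
  i=3: a_3=9, p_3 = 9*229 + 46 = 2107, q_3 = 9*5 + 1 = 46.
  i=4: a_4=1, p_4 = 1*2107 + 229 = 2336, q_4 = 1*46 + 5 = 51.
  i=5: a_5=44, p_5 = 44*2336 + 2107 = 104891, q_5 = 44*51 + 46 = 2290.
  i=6: a_6=1, p_6 = 1*104891 + 2336 = 107227, q_6 = 1*2290 + 51 = 2341.
  i=7: a_7=9, p_7 = 9*107227 + 104891 = 1069934, q_7 = 9*2341 + 2290 = 23359.
  i=8: a_8=4, p_8 = 4*1069934 + 107227 = 4386963, q_8 = 4*23359 + 2341 = 95777.
  i=9: a_9=1, p_9 = 1*4386963 + 1069934 = 5456897, q_9 = 1*95777 + 23359 = 119136.
Check: 5456897^2 - 2098*119136^2 = 29777724868609 - 29777724868608 = 1, so (x, y) = (5456897, 119136) solves the equation, and by the theorem it is the least positive solution.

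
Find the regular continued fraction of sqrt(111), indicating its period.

[10; (1, 1, 6, 1, 1, 20)]

Write x_i = (sqrt(111) + m_i)/d_i with (m_0, d_0) = (0, 1). a_0 = floor(sqrt(111)) = 10, since 10^2 = 100 <= 111 < 121 = 11^2.
Iterate m_{i+1} = d_i*a_i - m_i, d_{i+1} = (111 - m_{i+1}^2)/d_i, a_{i+1} = floor((a_0 + m_{i+1})/d_{i+1}):
  m_1 = 1*10 - 0 = 10, d_1 = (111 - 10^2)/1 = 11/1 = 11, a_1 = floor((10 + 10)/11) = 1.
  m_2 = 11*1 - 10 = 1, d_2 = (111 - 1^2)/11 = 110/11 = 10, a_2 = floor((10 + 1)/10) = 1.
  m_3 = 10*1 - 1 = 9, d_3 = (111 - 9^2)/10 = 30/10 = 3, a_3 = floor((10 + 9)/3) = 6.
  m_4 = 3*6 - 9 = 9, d_4 = (111 - 9^2)/3 = 30/3 = 10, a_4 = floor((10 + 9)/10) = 1.
  m_5 = 10*1 - 9 = 1, d_5 = (111 - 1^2)/10 = 110/10 = 11, a_5 = floor((10 + 1)/11) = 1.
  m_6 = 11*1 - 1 = 10, d_6 = (111 - 10^2)/11 = 11/11 = 1, a_6 = floor((10 + 10)/1) = 20.
  m_7 = 1*20 - 10 = 10, d_7 = (111 - 10^2)/1 = 11/1 = 11: (m_7, d_7) = (m_1, d_1) = (10, 11), so from here the quotients repeat a_1, ..., a_6; the period length is 6.
Hence the expansion of sqrt(111) is a_0 = 10 followed by the repeating block 1, 1, 6, 1, 1, 20 (period 6).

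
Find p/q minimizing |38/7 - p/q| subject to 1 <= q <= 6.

27/5

Expand x = 38/7 as a continued fraction with the Euclidean algorithm:
  38 = 5*7 + 3, so a_0 = 5.
  7 = 2*3 + 1, so a_1 = 2.
  3 = 3*1 + 0, so a_2 = 3.
so x = [5; 2, 3].
Convergents (p_i = a_i*p_{i-1} + p_{i-2}, q_i = a_i*q_{i-1} + q_{i-2} with p_{-2}=0, p_{-1}=1, q_{-2}=1, q_{-1}=0), until the denominator exceeds 6:
  i=0: a_0=5, p_0 = 5*1 + 0 = 5, q_0 = 5*0 + 1 = 1.
  i=1: a_1=2, p_1 = 2*5 + 1 = 11, q_1 = 2*1 + 0 = 2.
  i=2: a_2=3, p_2 = 3*11 + 5 = 38, q_2 = 3*2 + 1 = 7.
q_2 = 7 > 6, so the last convergent with denominator <= 6 is p_1/q_1 = 11/2.
The closest fraction with denominator <= 6 is either p_1/q_1 or the intermediate fraction (k*p_1 + p_0)/(k*q_1 + q_0) with the largest k >= 1 whose denominator stays <= 6; these approach x as k grows, and every other convergent or intermediate fraction in range is farther away.
Largest k: floor((6 - q_0)/q_1) = floor((6 - 1)/2) = 2.
That gives (2*11 + 5)/(2*2 + 1) = 27/5.
Compare the errors: |x - 11/2| = |38*2 - 11*7|/(7*2) = 1/14, and |x - 27/5| = |38*5 - 27*7|/(7*5) = 1/35.
Cross-multiplying, 1*14 = 14 < 35 = 1*35, so 1/35 is smaller: the intermediate fraction 27/5 is closer to x than 11/2.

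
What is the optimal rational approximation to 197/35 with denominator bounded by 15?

Expand x = 197/35 as a continued fraction with the Euclidean algorithm:
  197 = 5*35 + 22, so a_0 = 5.
  35 = 1*22 + 13, so a_1 = 1.
  22 = 1*13 + 9, so a_2 = 1.
  13 = 1*9 + 4, so a_3 = 1.
  9 = 2*4 + 1, so a_4 = 2.
  4 = 4*1 + 0, so a_5 = 4.
so x = [5; 1, 1, 1, 2, 4].
Convergents (p_i = a_i*p_{i-1} + p_{i-2}, q_i = a_i*q_{i-1} + q_{i-2} with p_{-2}=0, p_{-1}=1, q_{-2}=1, q_{-1}=0), until the denominator exceeds 15:
  i=0: a_0=5, p_0 = 5*1 + 0 = 5, q_0 = 5*0 + 1 = 1.
  i=1: a_1=1, p_1 = 1*5 + 1 = 6, q_1 = 1*1 + 0 = 1.
  i=2: a_2=1, p_2 = 1*6 + 5 = 11, q_2 = 1*1 + 1 = 2.
  i=3: a_3=1, p_3 = 1*11 + 6 = 17, q_3 = 1*2 + 1 = 3.
  i=4: a_4=2, p_4 = 2*17 + 11 = 45, q_4 = 2*3 + 2 = 8.
  i=5: a_5=4, p_5 = 4*45 + 17 = 197, q_5 = 4*8 + 3 = 35.
q_5 = 35 > 15, so the last convergent with denominator <= 15 is p_4/q_4 = 45/8.
The closest fraction with denominator <= 15 is either p_4/q_4 or the intermediate fraction (k*p_4 + p_3)/(k*q_4 + q_3) with the largest k >= 1 whose denominator stays <= 15; these approach x as k grows, and every other convergent or intermediate fraction in range is farther away.
Largest k: floor((15 - q_3)/q_4) = floor((15 - 3)/8) = 1.
That gives (1*45 + 17)/(1*8 + 3) = 62/11.
Compare the errors: |x - 45/8| = |197*8 - 45*35|/(35*8) = 1/280, and |x - 62/11| = |197*11 - 62*35|/(35*11) = 3/385.
Cross-multiplying, 1*385 = 385 < 840 = 3*280, so 1/280 is smaller: the convergent 45/8 is closer to x than 62/11.

45/8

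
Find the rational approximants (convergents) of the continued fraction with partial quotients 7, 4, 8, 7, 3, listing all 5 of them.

7/1, 29/4, 239/33, 1702/235, 5345/738

Using the convergent recurrence p_i = a_i*p_{i-1} + p_{i-2}, q_i = a_i*q_{i-1} + q_{i-2} with p_{-2}=0, p_{-1}=1, q_{-2}=1, q_{-1}=0:
  i=0: a_0=7, p_0 = 7*1 + 0 = 7, q_0 = 7*0 + 1 = 1.
  i=1: a_1=4, p_1 = 4*7 + 1 = 29, q_1 = 4*1 + 0 = 4.
  i=2: a_2=8, p_2 = 8*29 + 7 = 239, q_2 = 8*4 + 1 = 33.
  i=3: a_3=7, p_3 = 7*239 + 29 = 1702, q_3 = 7*33 + 4 = 235.
  i=4: a_4=3, p_4 = 3*1702 + 239 = 5345, q_4 = 3*235 + 33 = 738.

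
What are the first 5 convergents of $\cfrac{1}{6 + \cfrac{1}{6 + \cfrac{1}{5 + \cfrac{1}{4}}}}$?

Using the convergent recurrence p_i = a_i*p_{i-1} + p_{i-2}, q_i = a_i*q_{i-1} + q_{i-2} with p_{-2}=0, p_{-1}=1, q_{-2}=1, q_{-1}=0:
  i=0: a_0=0, p_0 = 0*1 + 0 = 0, q_0 = 0*0 + 1 = 1.
  i=1: a_1=6, p_1 = 6*0 + 1 = 1, q_1 = 6*1 + 0 = 6.
  i=2: a_2=6, p_2 = 6*1 + 0 = 6, q_2 = 6*6 + 1 = 37.
  i=3: a_3=5, p_3 = 5*6 + 1 = 31, q_3 = 5*37 + 6 = 191.
  i=4: a_4=4, p_4 = 4*31 + 6 = 130, q_4 = 4*191 + 37 = 801.

0/1, 1/6, 6/37, 31/191, 130/801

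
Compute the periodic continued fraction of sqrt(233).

Write x_i = (sqrt(233) + m_i)/d_i with (m_0, d_0) = (0, 1). a_0 = floor(sqrt(233)) = 15, since 15^2 = 225 <= 233 < 256 = 16^2.
Iterate m_{i+1} = d_i*a_i - m_i, d_{i+1} = (233 - m_{i+1}^2)/d_i, a_{i+1} = floor((a_0 + m_{i+1})/d_{i+1}):
  m_1 = 1*15 - 0 = 15, d_1 = (233 - 15^2)/1 = 8/1 = 8, a_1 = floor((15 + 15)/8) = 3.
  m_2 = 8*3 - 15 = 9, d_2 = (233 - 9^2)/8 = 152/8 = 19, a_2 = floor((15 + 9)/19) = 1.
  m_3 = 19*1 - 9 = 10, d_3 = (233 - 10^2)/19 = 133/19 = 7, a_3 = floor((15 + 10)/7) = 3.
  m_4 = 7*3 - 10 = 11, d_4 = (233 - 11^2)/7 = 112/7 = 16, a_4 = floor((15 + 11)/16) = 1.
  m_5 = 16*1 - 11 = 5, d_5 = (233 - 5^2)/16 = 208/16 = 13, a_5 = floor((15 + 5)/13) = 1.
  m_6 = 13*1 - 5 = 8, d_6 = (233 - 8^2)/13 = 169/13 = 13, a_6 = floor((15 + 8)/13) = 1.
  m_7 = 13*1 - 8 = 5, d_7 = (233 - 5^2)/13 = 208/13 = 16, a_7 = floor((15 + 5)/16) = 1.
  m_8 = 16*1 - 5 = 11, d_8 = (233 - 11^2)/16 = 112/16 = 7, a_8 = floor((15 + 11)/7) = 3.
  m_9 = 7*3 - 11 = 10, d_9 = (233 - 10^2)/7 = 133/7 = 19, a_9 = floor((15 + 10)/19) = 1.
  m_10 = 19*1 - 10 = 9, d_10 = (233 - 9^2)/19 = 152/19 = 8, a_10 = floor((15 + 9)/8) = 3.
  m_11 = 8*3 - 9 = 15, d_11 = (233 - 15^2)/8 = 8/8 = 1, a_11 = floor((15 + 15)/1) = 30.
  m_12 = 1*30 - 15 = 15, d_12 = (233 - 15^2)/1 = 8/1 = 8: (m_12, d_12) = (m_1, d_1) = (15, 8), so from here the quotients repeat a_1, ..., a_11; the period length is 11.
Hence the expansion of sqrt(233) is a_0 = 15 followed by the repeating block 3, 1, 3, 1, 1, 1, 1, 3, 1, 3, 30 (period 11).

[15; (3, 1, 3, 1, 1, 1, 1, 3, 1, 3, 30)]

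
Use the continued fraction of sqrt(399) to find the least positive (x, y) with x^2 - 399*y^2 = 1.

(x, y) = (20, 1)

First expand sqrt(399) as a continued fraction. With x_i = (sqrt(399) + m_i)/d_i and (m_0, d_0) = (0, 1): a_0 = floor(sqrt(399)) = 19, since 19^2 = 361 <= 399 < 400 = 20^2.
Iterate m_{i+1} = d_i*a_i - m_i, d_{i+1} = (399 - m_{i+1}^2)/d_i, a_{i+1} = floor((a_0 + m_{i+1})/d_{i+1}):
  m_1 = 1*19 - 0 = 19, d_1 = (399 - 19^2)/1 = 38/1 = 38, a_1 = floor((19 + 19)/38) = 1.
  m_2 = 38*1 - 19 = 19, d_2 = (399 - 19^2)/38 = 38/38 = 1, a_2 = floor((19 + 19)/1) = 38.
  m_3 = 1*38 - 19 = 19, d_3 = (399 - 19^2)/1 = 38/1 = 38: (m_3, d_3) = (m_1, d_1) = (19, 38), so from here the quotients repeat a_1, a_2; the period length is 2.
So sqrt(399) = [19; (1, 38)] with period length k = 2.
k is even, so the fundamental solution of x^2 - 399y^2 = 1 is (p_{k-1}, q_{k-1}) = (p_1, q_1); compute convergents through index 1.
Convergents (p_i = a_i*p_{i-1} + p_{i-2}, q_i = a_i*q_{i-1} + q_{i-2} with p_{-2}=0, p_{-1}=1, q_{-2}=1, q_{-1}=0):
  i=0: a_0=19, p_0 = 19*1 + 0 = 19, q_0 = 19*0 + 1 = 1.
  i=1: a_1=1, p_1 = 1*19 + 1 = 20, q_1 = 1*1 + 0 = 1.
Check: 20^2 - 399*1^2 = 400 - 399 = 1, so (x, y) = (20, 1) solves the equation, and by the theorem it is the least positive solution.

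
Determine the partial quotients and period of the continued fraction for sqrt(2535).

[50; (2, 1, 6, 1, 1, 9, 1, 1, 6, 1, 2, 100)]

Write x_i = (sqrt(2535) + m_i)/d_i with (m_0, d_0) = (0, 1). a_0 = floor(sqrt(2535)) = 50, since 50^2 = 2500 <= 2535 < 2601 = 51^2.
Iterate m_{i+1} = d_i*a_i - m_i, d_{i+1} = (2535 - m_{i+1}^2)/d_i, a_{i+1} = floor((a_0 + m_{i+1})/d_{i+1}):
  m_1 = 1*50 - 0 = 50, d_1 = (2535 - 50^2)/1 = 35/1 = 35, a_1 = floor((50 + 50)/35) = 2.
  m_2 = 35*2 - 50 = 20, d_2 = (2535 - 20^2)/35 = 2135/35 = 61, a_2 = floor((50 + 20)/61) = 1.
  m_3 = 61*1 - 20 = 41, d_3 = (2535 - 41^2)/61 = 854/61 = 14, a_3 = floor((50 + 41)/14) = 6.
  m_4 = 14*6 - 41 = 43, d_4 = (2535 - 43^2)/14 = 686/14 = 49, a_4 = floor((50 + 43)/49) = 1.
  m_5 = 49*1 - 43 = 6, d_5 = (2535 - 6^2)/49 = 2499/49 = 51, a_5 = floor((50 + 6)/51) = 1.
  m_6 = 51*1 - 6 = 45, d_6 = (2535 - 45^2)/51 = 510/51 = 10, a_6 = floor((50 + 45)/10) = 9.
  m_7 = 10*9 - 45 = 45, d_7 = (2535 - 45^2)/10 = 510/10 = 51, a_7 = floor((50 + 45)/51) = 1.
  m_8 = 51*1 - 45 = 6, d_8 = (2535 - 6^2)/51 = 2499/51 = 49, a_8 = floor((50 + 6)/49) = 1.
  m_9 = 49*1 - 6 = 43, d_9 = (2535 - 43^2)/49 = 686/49 = 14, a_9 = floor((50 + 43)/14) = 6.
  m_10 = 14*6 - 43 = 41, d_10 = (2535 - 41^2)/14 = 854/14 = 61, a_10 = floor((50 + 41)/61) = 1.
  m_11 = 61*1 - 41 = 20, d_11 = (2535 - 20^2)/61 = 2135/61 = 35, a_11 = floor((50 + 20)/35) = 2.
  m_12 = 35*2 - 20 = 50, d_12 = (2535 - 50^2)/35 = 35/35 = 1, a_12 = floor((50 + 50)/1) = 100.
  m_13 = 1*100 - 50 = 50, d_13 = (2535 - 50^2)/1 = 35/1 = 35: (m_13, d_13) = (m_1, d_1) = (50, 35), so from here the quotients repeat a_1, ..., a_12; the period length is 12.
Hence the expansion of sqrt(2535) is a_0 = 50 followed by the repeating block 2, 1, 6, 1, 1, 9, 1, 1, 6, 1, 2, 100 (period 12).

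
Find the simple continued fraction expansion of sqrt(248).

[15; (1, 2, 1, 30)]

Write x_i = (sqrt(248) + m_i)/d_i with (m_0, d_0) = (0, 1). a_0 = floor(sqrt(248)) = 15, since 15^2 = 225 <= 248 < 256 = 16^2.
Iterate m_{i+1} = d_i*a_i - m_i, d_{i+1} = (248 - m_{i+1}^2)/d_i, a_{i+1} = floor((a_0 + m_{i+1})/d_{i+1}):
  m_1 = 1*15 - 0 = 15, d_1 = (248 - 15^2)/1 = 23/1 = 23, a_1 = floor((15 + 15)/23) = 1.
  m_2 = 23*1 - 15 = 8, d_2 = (248 - 8^2)/23 = 184/23 = 8, a_2 = floor((15 + 8)/8) = 2.
  m_3 = 8*2 - 8 = 8, d_3 = (248 - 8^2)/8 = 184/8 = 23, a_3 = floor((15 + 8)/23) = 1.
  m_4 = 23*1 - 8 = 15, d_4 = (248 - 15^2)/23 = 23/23 = 1, a_4 = floor((15 + 15)/1) = 30.
  m_5 = 1*30 - 15 = 15, d_5 = (248 - 15^2)/1 = 23/1 = 23: (m_5, d_5) = (m_1, d_1) = (15, 23), so from here the quotients repeat a_1, ..., a_4; the period length is 4.
Hence the expansion of sqrt(248) is a_0 = 15 followed by the repeating block 1, 2, 1, 30 (period 4).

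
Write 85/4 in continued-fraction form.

[21; 4]

Run the Euclidean algorithm on 85 and 4; the successive quotients are the partial quotients a_0, a_1, ... (each step inverts the fractional part left over by the previous one):
  85 = 21*4 + 1, so a_0 = 21.
  4 = 4*1 + 0, so a_1 = 4.
The remainder reaches 0 after 2 divisions, so the expansion has 2 partial quotients, read off in order.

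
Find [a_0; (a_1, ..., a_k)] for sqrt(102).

Write x_i = (sqrt(102) + m_i)/d_i with (m_0, d_0) = (0, 1). a_0 = floor(sqrt(102)) = 10, since 10^2 = 100 <= 102 < 121 = 11^2.
Iterate m_{i+1} = d_i*a_i - m_i, d_{i+1} = (102 - m_{i+1}^2)/d_i, a_{i+1} = floor((a_0 + m_{i+1})/d_{i+1}):
  m_1 = 1*10 - 0 = 10, d_1 = (102 - 10^2)/1 = 2/1 = 2, a_1 = floor((10 + 10)/2) = 10.
  m_2 = 2*10 - 10 = 10, d_2 = (102 - 10^2)/2 = 2/2 = 1, a_2 = floor((10 + 10)/1) = 20.
  m_3 = 1*20 - 10 = 10, d_3 = (102 - 10^2)/1 = 2/1 = 2: (m_3, d_3) = (m_1, d_1) = (10, 2), so from here the quotients repeat a_1, a_2; the period length is 2.
Hence the expansion of sqrt(102) is a_0 = 10 followed by the repeating block 10, 20 (period 2).

[10; (10, 20)]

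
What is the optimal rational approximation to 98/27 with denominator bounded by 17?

Expand x = 98/27 as a continued fraction with the Euclidean algorithm:
  98 = 3*27 + 17, so a_0 = 3.
  27 = 1*17 + 10, so a_1 = 1.
  17 = 1*10 + 7, so a_2 = 1.
  10 = 1*7 + 3, so a_3 = 1.
  7 = 2*3 + 1, so a_4 = 2.
  3 = 3*1 + 0, so a_5 = 3.
so x = [3; 1, 1, 1, 2, 3].
Convergents (p_i = a_i*p_{i-1} + p_{i-2}, q_i = a_i*q_{i-1} + q_{i-2} with p_{-2}=0, p_{-1}=1, q_{-2}=1, q_{-1}=0), until the denominator exceeds 17:
  i=0: a_0=3, p_0 = 3*1 + 0 = 3, q_0 = 3*0 + 1 = 1.
  i=1: a_1=1, p_1 = 1*3 + 1 = 4, q_1 = 1*1 + 0 = 1.
  i=2: a_2=1, p_2 = 1*4 + 3 = 7, q_2 = 1*1 + 1 = 2.
  i=3: a_3=1, p_3 = 1*7 + 4 = 11, q_3 = 1*2 + 1 = 3.
  i=4: a_4=2, p_4 = 2*11 + 7 = 29, q_4 = 2*3 + 2 = 8.
  i=5: a_5=3, p_5 = 3*29 + 11 = 98, q_5 = 3*8 + 3 = 27.
q_5 = 27 > 17, so the last convergent with denominator <= 17 is p_4/q_4 = 29/8.
The closest fraction with denominator <= 17 is either p_4/q_4 or the intermediate fraction (k*p_4 + p_3)/(k*q_4 + q_3) with the largest k >= 1 whose denominator stays <= 17; these approach x as k grows, and every other convergent or intermediate fraction in range is farther away.
Largest k: floor((17 - q_3)/q_4) = floor((17 - 3)/8) = 1.
That gives (1*29 + 11)/(1*8 + 3) = 40/11.
Compare the errors: |x - 29/8| = |98*8 - 29*27|/(27*8) = 1/216, and |x - 40/11| = |98*11 - 40*27|/(27*11) = 2/297.
Cross-multiplying, 1*297 = 297 < 432 = 2*216, so 1/216 is smaller: the convergent 29/8 is closer to x than 40/11.

29/8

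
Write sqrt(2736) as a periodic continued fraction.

[52; (3, 3, 1, 5, 1, 3, 3, 104)]

Write x_i = (sqrt(2736) + m_i)/d_i with (m_0, d_0) = (0, 1). a_0 = floor(sqrt(2736)) = 52, since 52^2 = 2704 <= 2736 < 2809 = 53^2.
Iterate m_{i+1} = d_i*a_i - m_i, d_{i+1} = (2736 - m_{i+1}^2)/d_i, a_{i+1} = floor((a_0 + m_{i+1})/d_{i+1}):
  m_1 = 1*52 - 0 = 52, d_1 = (2736 - 52^2)/1 = 32/1 = 32, a_1 = floor((52 + 52)/32) = 3.
  m_2 = 32*3 - 52 = 44, d_2 = (2736 - 44^2)/32 = 800/32 = 25, a_2 = floor((52 + 44)/25) = 3.
  m_3 = 25*3 - 44 = 31, d_3 = (2736 - 31^2)/25 = 1775/25 = 71, a_3 = floor((52 + 31)/71) = 1.
  m_4 = 71*1 - 31 = 40, d_4 = (2736 - 40^2)/71 = 1136/71 = 16, a_4 = floor((52 + 40)/16) = 5.
  m_5 = 16*5 - 40 = 40, d_5 = (2736 - 40^2)/16 = 1136/16 = 71, a_5 = floor((52 + 40)/71) = 1.
  m_6 = 71*1 - 40 = 31, d_6 = (2736 - 31^2)/71 = 1775/71 = 25, a_6 = floor((52 + 31)/25) = 3.
  m_7 = 25*3 - 31 = 44, d_7 = (2736 - 44^2)/25 = 800/25 = 32, a_7 = floor((52 + 44)/32) = 3.
  m_8 = 32*3 - 44 = 52, d_8 = (2736 - 52^2)/32 = 32/32 = 1, a_8 = floor((52 + 52)/1) = 104.
  m_9 = 1*104 - 52 = 52, d_9 = (2736 - 52^2)/1 = 32/1 = 32: (m_9, d_9) = (m_1, d_1) = (52, 32), so from here the quotients repeat a_1, ..., a_8; the period length is 8.
Hence the expansion of sqrt(2736) is a_0 = 52 followed by the repeating block 3, 3, 1, 5, 1, 3, 3, 104 (period 8).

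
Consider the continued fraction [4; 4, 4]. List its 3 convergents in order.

Using the convergent recurrence p_i = a_i*p_{i-1} + p_{i-2}, q_i = a_i*q_{i-1} + q_{i-2} with p_{-2}=0, p_{-1}=1, q_{-2}=1, q_{-1}=0:
  i=0: a_0=4, p_0 = 4*1 + 0 = 4, q_0 = 4*0 + 1 = 1.
  i=1: a_1=4, p_1 = 4*4 + 1 = 17, q_1 = 4*1 + 0 = 4.
  i=2: a_2=4, p_2 = 4*17 + 4 = 72, q_2 = 4*4 + 1 = 17.

4/1, 17/4, 72/17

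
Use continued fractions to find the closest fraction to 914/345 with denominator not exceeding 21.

Expand x = 914/345 as a continued fraction with the Euclidean algorithm:
  914 = 2*345 + 224, so a_0 = 2.
  345 = 1*224 + 121, so a_1 = 1.
  224 = 1*121 + 103, so a_2 = 1.
  121 = 1*103 + 18, so a_3 = 1.
  103 = 5*18 + 13, so a_4 = 5.
  18 = 1*13 + 5, so a_5 = 1.
  13 = 2*5 + 3, so a_6 = 2.
  5 = 1*3 + 2, so a_7 = 1.
  3 = 1*2 + 1, so a_8 = 1.
  2 = 2*1 + 0, so a_9 = 2.
so x = [2; 1, 1, 1, 5, 1, 2, 1, 1, 2].
Convergents (p_i = a_i*p_{i-1} + p_{i-2}, q_i = a_i*q_{i-1} + q_{i-2} with p_{-2}=0, p_{-1}=1, q_{-2}=1, q_{-1}=0), until the denominator exceeds 21:
  i=0: a_0=2, p_0 = 2*1 + 0 = 2, q_0 = 2*0 + 1 = 1.
  i=1: a_1=1, p_1 = 1*2 + 1 = 3, q_1 = 1*1 + 0 = 1.
  i=2: a_2=1, p_2 = 1*3 + 2 = 5, q_2 = 1*1 + 1 = 2.
  i=3: a_3=1, p_3 = 1*5 + 3 = 8, q_3 = 1*2 + 1 = 3.
  i=4: a_4=5, p_4 = 5*8 + 5 = 45, q_4 = 5*3 + 2 = 17.
  i=5: a_5=1, p_5 = 1*45 + 8 = 53, q_5 = 1*17 + 3 = 20.
  i=6: a_6=2, p_6 = 2*53 + 45 = 151, q_6 = 2*20 + 17 = 57.
q_6 = 57 > 21, so the last convergent with denominator <= 21 is p_5/q_5 = 53/20.
The closest fraction with denominator <= 21 is either p_5/q_5 or the intermediate fraction (k*p_5 + p_4)/(k*q_5 + q_4) with the largest k >= 1 whose denominator stays <= 21; these approach x as k grows, and every other convergent or intermediate fraction in range is farther away.
Largest k: floor((21 - q_4)/q_5) = floor((21 - 17)/20) = 0.
Since k = 0, no intermediate fraction beyond p_5/q_5 has denominator <= 21, so the convergent 53/20 is the closest (its error is |914*20 - 53*345|/(345*20) = 5/6900).

53/20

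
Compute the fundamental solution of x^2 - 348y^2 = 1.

First expand sqrt(348) as a continued fraction. With x_i = (sqrt(348) + m_i)/d_i and (m_0, d_0) = (0, 1): a_0 = floor(sqrt(348)) = 18, since 18^2 = 324 <= 348 < 361 = 19^2.
Iterate m_{i+1} = d_i*a_i - m_i, d_{i+1} = (348 - m_{i+1}^2)/d_i, a_{i+1} = floor((a_0 + m_{i+1})/d_{i+1}):
  m_1 = 1*18 - 0 = 18, d_1 = (348 - 18^2)/1 = 24/1 = 24, a_1 = floor((18 + 18)/24) = 1.
  m_2 = 24*1 - 18 = 6, d_2 = (348 - 6^2)/24 = 312/24 = 13, a_2 = floor((18 + 6)/13) = 1.
  m_3 = 13*1 - 6 = 7, d_3 = (348 - 7^2)/13 = 299/13 = 23, a_3 = floor((18 + 7)/23) = 1.
  m_4 = 23*1 - 7 = 16, d_4 = (348 - 16^2)/23 = 92/23 = 4, a_4 = floor((18 + 16)/4) = 8.
  m_5 = 4*8 - 16 = 16, d_5 = (348 - 16^2)/4 = 92/4 = 23, a_5 = floor((18 + 16)/23) = 1.
  m_6 = 23*1 - 16 = 7, d_6 = (348 - 7^2)/23 = 299/23 = 13, a_6 = floor((18 + 7)/13) = 1.
  m_7 = 13*1 - 7 = 6, d_7 = (348 - 6^2)/13 = 312/13 = 24, a_7 = floor((18 + 6)/24) = 1.
  m_8 = 24*1 - 6 = 18, d_8 = (348 - 18^2)/24 = 24/24 = 1, a_8 = floor((18 + 18)/1) = 36.
  m_9 = 1*36 - 18 = 18, d_9 = (348 - 18^2)/1 = 24/1 = 24: (m_9, d_9) = (m_1, d_1) = (18, 24), so from here the quotients repeat a_1, ..., a_8; the period length is 8.
So sqrt(348) = [18; (1, 1, 1, 8, 1, 1, 1, 36)] with period length k = 8.
k is even, so the fundamental solution of x^2 - 348y^2 = 1 is (p_{k-1}, q_{k-1}) = (p_7, q_7); compute convergents through index 7.
Convergents (p_i = a_i*p_{i-1} + p_{i-2}, q_i = a_i*q_{i-1} + q_{i-2} with p_{-2}=0, p_{-1}=1, q_{-2}=1, q_{-1}=0):
  i=0: a_0=18, p_0 = 18*1 + 0 = 18, q_0 = 18*0 + 1 = 1.
  i=1: a_1=1, p_1 = 1*18 + 1 = 19, q_1 = 1*1 + 0 = 1.
  i=2: a_2=1, p_2 = 1*19 + 18 = 37, q_2 = 1*1 + 1 = 2.
  i=3: a_3=1, p_3 = 1*37 + 19 = 56, q_3 = 1*2 + 1 = 3.
  i=4: a_4=8, p_4 = 8*56 + 37 = 485, q_4 = 8*3 + 2 = 26.
  i=5: a_5=1, p_5 = 1*485 + 56 = 541, q_5 = 1*26 + 3 = 29.
  i=6: a_6=1, p_6 = 1*541 + 485 = 1026, q_6 = 1*29 + 26 = 55.
  i=7: a_7=1, p_7 = 1*1026 + 541 = 1567, q_7 = 1*55 + 29 = 84.
Check: 1567^2 - 348*84^2 = 2455489 - 2455488 = 1, so (x, y) = (1567, 84) solves the equation, and by the theorem it is the least positive solution.

(x, y) = (1567, 84)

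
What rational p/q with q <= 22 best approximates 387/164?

Expand x = 387/164 as a continued fraction with the Euclidean algorithm:
  387 = 2*164 + 59, so a_0 = 2.
  164 = 2*59 + 46, so a_1 = 2.
  59 = 1*46 + 13, so a_2 = 1.
  46 = 3*13 + 7, so a_3 = 3.
  13 = 1*7 + 6, so a_4 = 1.
  7 = 1*6 + 1, so a_5 = 1.
  6 = 6*1 + 0, so a_6 = 6.
so x = [2; 2, 1, 3, 1, 1, 6].
Convergents (p_i = a_i*p_{i-1} + p_{i-2}, q_i = a_i*q_{i-1} + q_{i-2} with p_{-2}=0, p_{-1}=1, q_{-2}=1, q_{-1}=0), until the denominator exceeds 22:
  i=0: a_0=2, p_0 = 2*1 + 0 = 2, q_0 = 2*0 + 1 = 1.
  i=1: a_1=2, p_1 = 2*2 + 1 = 5, q_1 = 2*1 + 0 = 2.
  i=2: a_2=1, p_2 = 1*5 + 2 = 7, q_2 = 1*2 + 1 = 3.
  i=3: a_3=3, p_3 = 3*7 + 5 = 26, q_3 = 3*3 + 2 = 11.
  i=4: a_4=1, p_4 = 1*26 + 7 = 33, q_4 = 1*11 + 3 = 14.
  i=5: a_5=1, p_5 = 1*33 + 26 = 59, q_5 = 1*14 + 11 = 25.
q_5 = 25 > 22, so the last convergent with denominator <= 22 is p_4/q_4 = 33/14.
The closest fraction with denominator <= 22 is either p_4/q_4 or the intermediate fraction (k*p_4 + p_3)/(k*q_4 + q_3) with the largest k >= 1 whose denominator stays <= 22; these approach x as k grows, and every other convergent or intermediate fraction in range is farther away.
Largest k: floor((22 - q_3)/q_4) = floor((22 - 11)/14) = 0.
Since k = 0, no intermediate fraction beyond p_4/q_4 has denominator <= 22, so the convergent 33/14 is the closest (its error is |387*14 - 33*164|/(164*14) = 6/2296).

33/14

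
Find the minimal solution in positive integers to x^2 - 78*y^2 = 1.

(x, y) = (53, 6)

First expand sqrt(78) as a continued fraction. With x_i = (sqrt(78) + m_i)/d_i and (m_0, d_0) = (0, 1): a_0 = floor(sqrt(78)) = 8, since 8^2 = 64 <= 78 < 81 = 9^2.
Iterate m_{i+1} = d_i*a_i - m_i, d_{i+1} = (78 - m_{i+1}^2)/d_i, a_{i+1} = floor((a_0 + m_{i+1})/d_{i+1}):
  m_1 = 1*8 - 0 = 8, d_1 = (78 - 8^2)/1 = 14/1 = 14, a_1 = floor((8 + 8)/14) = 1.
  m_2 = 14*1 - 8 = 6, d_2 = (78 - 6^2)/14 = 42/14 = 3, a_2 = floor((8 + 6)/3) = 4.
  m_3 = 3*4 - 6 = 6, d_3 = (78 - 6^2)/3 = 42/3 = 14, a_3 = floor((8 + 6)/14) = 1.
  m_4 = 14*1 - 6 = 8, d_4 = (78 - 8^2)/14 = 14/14 = 1, a_4 = floor((8 + 8)/1) = 16.
  m_5 = 1*16 - 8 = 8, d_5 = (78 - 8^2)/1 = 14/1 = 14: (m_5, d_5) = (m_1, d_1) = (8, 14), so from here the quotients repeat a_1, ..., a_4; the period length is 4.
So sqrt(78) = [8; (1, 4, 1, 16)] with period length k = 4.
k is even, so the fundamental solution of x^2 - 78y^2 = 1 is (p_{k-1}, q_{k-1}) = (p_3, q_3); compute convergents through index 3.
Convergents (p_i = a_i*p_{i-1} + p_{i-2}, q_i = a_i*q_{i-1} + q_{i-2} with p_{-2}=0, p_{-1}=1, q_{-2}=1, q_{-1}=0):
  i=0: a_0=8, p_0 = 8*1 + 0 = 8, q_0 = 8*0 + 1 = 1.
  i=1: a_1=1, p_1 = 1*8 + 1 = 9, q_1 = 1*1 + 0 = 1.
  i=2: a_2=4, p_2 = 4*9 + 8 = 44, q_2 = 4*1 + 1 = 5.
  i=3: a_3=1, p_3 = 1*44 + 9 = 53, q_3 = 1*5 + 1 = 6.
Check: 53^2 - 78*6^2 = 2809 - 2808 = 1, so (x, y) = (53, 6) solves the equation, and by the theorem it is the least positive solution.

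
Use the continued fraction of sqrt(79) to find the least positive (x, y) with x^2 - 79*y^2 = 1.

(x, y) = (80, 9)

First expand sqrt(79) as a continued fraction. With x_i = (sqrt(79) + m_i)/d_i and (m_0, d_0) = (0, 1): a_0 = floor(sqrt(79)) = 8, since 8^2 = 64 <= 79 < 81 = 9^2.
Iterate m_{i+1} = d_i*a_i - m_i, d_{i+1} = (79 - m_{i+1}^2)/d_i, a_{i+1} = floor((a_0 + m_{i+1})/d_{i+1}):
  m_1 = 1*8 - 0 = 8, d_1 = (79 - 8^2)/1 = 15/1 = 15, a_1 = floor((8 + 8)/15) = 1.
  m_2 = 15*1 - 8 = 7, d_2 = (79 - 7^2)/15 = 30/15 = 2, a_2 = floor((8 + 7)/2) = 7.
  m_3 = 2*7 - 7 = 7, d_3 = (79 - 7^2)/2 = 30/2 = 15, a_3 = floor((8 + 7)/15) = 1.
  m_4 = 15*1 - 7 = 8, d_4 = (79 - 8^2)/15 = 15/15 = 1, a_4 = floor((8 + 8)/1) = 16.
  m_5 = 1*16 - 8 = 8, d_5 = (79 - 8^2)/1 = 15/1 = 15: (m_5, d_5) = (m_1, d_1) = (8, 15), so from here the quotients repeat a_1, ..., a_4; the period length is 4.
So sqrt(79) = [8; (1, 7, 1, 16)] with period length k = 4.
k is even, so the fundamental solution of x^2 - 79y^2 = 1 is (p_{k-1}, q_{k-1}) = (p_3, q_3); compute convergents through index 3.
Convergents (p_i = a_i*p_{i-1} + p_{i-2}, q_i = a_i*q_{i-1} + q_{i-2} with p_{-2}=0, p_{-1}=1, q_{-2}=1, q_{-1}=0):
  i=0: a_0=8, p_0 = 8*1 + 0 = 8, q_0 = 8*0 + 1 = 1.
  i=1: a_1=1, p_1 = 1*8 + 1 = 9, q_1 = 1*1 + 0 = 1.
  i=2: a_2=7, p_2 = 7*9 + 8 = 71, q_2 = 7*1 + 1 = 8.
  i=3: a_3=1, p_3 = 1*71 + 9 = 80, q_3 = 1*8 + 1 = 9.
Check: 80^2 - 79*9^2 = 6400 - 6399 = 1, so (x, y) = (80, 9) solves the equation, and by the theorem it is the least positive solution.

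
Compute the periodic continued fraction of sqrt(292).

[17; (11, 2, 1, 3, 8, 3, 1, 2, 11, 34)]

Write x_i = (sqrt(292) + m_i)/d_i with (m_0, d_0) = (0, 1). a_0 = floor(sqrt(292)) = 17, since 17^2 = 289 <= 292 < 324 = 18^2.
Iterate m_{i+1} = d_i*a_i - m_i, d_{i+1} = (292 - m_{i+1}^2)/d_i, a_{i+1} = floor((a_0 + m_{i+1})/d_{i+1}):
  m_1 = 1*17 - 0 = 17, d_1 = (292 - 17^2)/1 = 3/1 = 3, a_1 = floor((17 + 17)/3) = 11.
  m_2 = 3*11 - 17 = 16, d_2 = (292 - 16^2)/3 = 36/3 = 12, a_2 = floor((17 + 16)/12) = 2.
  m_3 = 12*2 - 16 = 8, d_3 = (292 - 8^2)/12 = 228/12 = 19, a_3 = floor((17 + 8)/19) = 1.
  m_4 = 19*1 - 8 = 11, d_4 = (292 - 11^2)/19 = 171/19 = 9, a_4 = floor((17 + 11)/9) = 3.
  m_5 = 9*3 - 11 = 16, d_5 = (292 - 16^2)/9 = 36/9 = 4, a_5 = floor((17 + 16)/4) = 8.
  m_6 = 4*8 - 16 = 16, d_6 = (292 - 16^2)/4 = 36/4 = 9, a_6 = floor((17 + 16)/9) = 3.
  m_7 = 9*3 - 16 = 11, d_7 = (292 - 11^2)/9 = 171/9 = 19, a_7 = floor((17 + 11)/19) = 1.
  m_8 = 19*1 - 11 = 8, d_8 = (292 - 8^2)/19 = 228/19 = 12, a_8 = floor((17 + 8)/12) = 2.
  m_9 = 12*2 - 8 = 16, d_9 = (292 - 16^2)/12 = 36/12 = 3, a_9 = floor((17 + 16)/3) = 11.
  m_10 = 3*11 - 16 = 17, d_10 = (292 - 17^2)/3 = 3/3 = 1, a_10 = floor((17 + 17)/1) = 34.
  m_11 = 1*34 - 17 = 17, d_11 = (292 - 17^2)/1 = 3/1 = 3: (m_11, d_11) = (m_1, d_1) = (17, 3), so from here the quotients repeat a_1, ..., a_10; the period length is 10.
Hence the expansion of sqrt(292) is a_0 = 17 followed by the repeating block 11, 2, 1, 3, 8, 3, 1, 2, 11, 34 (period 10).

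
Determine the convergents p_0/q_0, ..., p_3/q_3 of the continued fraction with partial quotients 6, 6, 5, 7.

6/1, 37/6, 191/31, 1374/223

Using the convergent recurrence p_i = a_i*p_{i-1} + p_{i-2}, q_i = a_i*q_{i-1} + q_{i-2} with p_{-2}=0, p_{-1}=1, q_{-2}=1, q_{-1}=0:
  i=0: a_0=6, p_0 = 6*1 + 0 = 6, q_0 = 6*0 + 1 = 1.
  i=1: a_1=6, p_1 = 6*6 + 1 = 37, q_1 = 6*1 + 0 = 6.
  i=2: a_2=5, p_2 = 5*37 + 6 = 191, q_2 = 5*6 + 1 = 31.
  i=3: a_3=7, p_3 = 7*191 + 37 = 1374, q_3 = 7*31 + 6 = 223.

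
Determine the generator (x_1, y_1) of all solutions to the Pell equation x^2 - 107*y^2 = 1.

First expand sqrt(107) as a continued fraction. With x_i = (sqrt(107) + m_i)/d_i and (m_0, d_0) = (0, 1): a_0 = floor(sqrt(107)) = 10, since 10^2 = 100 <= 107 < 121 = 11^2.
Iterate m_{i+1} = d_i*a_i - m_i, d_{i+1} = (107 - m_{i+1}^2)/d_i, a_{i+1} = floor((a_0 + m_{i+1})/d_{i+1}):
  m_1 = 1*10 - 0 = 10, d_1 = (107 - 10^2)/1 = 7/1 = 7, a_1 = floor((10 + 10)/7) = 2.
  m_2 = 7*2 - 10 = 4, d_2 = (107 - 4^2)/7 = 91/7 = 13, a_2 = floor((10 + 4)/13) = 1.
  m_3 = 13*1 - 4 = 9, d_3 = (107 - 9^2)/13 = 26/13 = 2, a_3 = floor((10 + 9)/2) = 9.
  m_4 = 2*9 - 9 = 9, d_4 = (107 - 9^2)/2 = 26/2 = 13, a_4 = floor((10 + 9)/13) = 1.
  m_5 = 13*1 - 9 = 4, d_5 = (107 - 4^2)/13 = 91/13 = 7, a_5 = floor((10 + 4)/7) = 2.
  m_6 = 7*2 - 4 = 10, d_6 = (107 - 10^2)/7 = 7/7 = 1, a_6 = floor((10 + 10)/1) = 20.
  m_7 = 1*20 - 10 = 10, d_7 = (107 - 10^2)/1 = 7/1 = 7: (m_7, d_7) = (m_1, d_1) = (10, 7), so from here the quotients repeat a_1, ..., a_6; the period length is 6.
So sqrt(107) = [10; (2, 1, 9, 1, 2, 20)] with period length k = 6.
k is even, so the fundamental solution of x^2 - 107y^2 = 1 is (p_{k-1}, q_{k-1}) = (p_5, q_5); compute convergents through index 5.
Convergents (p_i = a_i*p_{i-1} + p_{i-2}, q_i = a_i*q_{i-1} + q_{i-2} with p_{-2}=0, p_{-1}=1, q_{-2}=1, q_{-1}=0):
  i=0: a_0=10, p_0 = 10*1 + 0 = 10, q_0 = 10*0 + 1 = 1.
  i=1: a_1=2, p_1 = 2*10 + 1 = 21, q_1 = 2*1 + 0 = 2.
  i=2: a_2=1, p_2 = 1*21 + 10 = 31, q_2 = 1*2 + 1 = 3.
  i=3: a_3=9, p_3 = 9*31 + 21 = 300, q_3 = 9*3 + 2 = 29.
  i=4: a_4=1, p_4 = 1*300 + 31 = 331, q_4 = 1*29 + 3 = 32.
  i=5: a_5=2, p_5 = 2*331 + 300 = 962, q_5 = 2*32 + 29 = 93.
Check: 962^2 - 107*93^2 = 925444 - 925443 = 1, so (x, y) = (962, 93) solves the equation, and by the theorem it is the least positive solution.

(x, y) = (962, 93)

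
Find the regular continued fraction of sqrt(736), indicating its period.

Write x_i = (sqrt(736) + m_i)/d_i with (m_0, d_0) = (0, 1). a_0 = floor(sqrt(736)) = 27, since 27^2 = 729 <= 736 < 784 = 28^2.
Iterate m_{i+1} = d_i*a_i - m_i, d_{i+1} = (736 - m_{i+1}^2)/d_i, a_{i+1} = floor((a_0 + m_{i+1})/d_{i+1}):
  m_1 = 1*27 - 0 = 27, d_1 = (736 - 27^2)/1 = 7/1 = 7, a_1 = floor((27 + 27)/7) = 7.
  m_2 = 7*7 - 27 = 22, d_2 = (736 - 22^2)/7 = 252/7 = 36, a_2 = floor((27 + 22)/36) = 1.
  m_3 = 36*1 - 22 = 14, d_3 = (736 - 14^2)/36 = 540/36 = 15, a_3 = floor((27 + 14)/15) = 2.
  m_4 = 15*2 - 14 = 16, d_4 = (736 - 16^2)/15 = 480/15 = 32, a_4 = floor((27 + 16)/32) = 1.
  m_5 = 32*1 - 16 = 16, d_5 = (736 - 16^2)/32 = 480/32 = 15, a_5 = floor((27 + 16)/15) = 2.
  m_6 = 15*2 - 16 = 14, d_6 = (736 - 14^2)/15 = 540/15 = 36, a_6 = floor((27 + 14)/36) = 1.
  m_7 = 36*1 - 14 = 22, d_7 = (736 - 22^2)/36 = 252/36 = 7, a_7 = floor((27 + 22)/7) = 7.
  m_8 = 7*7 - 22 = 27, d_8 = (736 - 27^2)/7 = 7/7 = 1, a_8 = floor((27 + 27)/1) = 54.
  m_9 = 1*54 - 27 = 27, d_9 = (736 - 27^2)/1 = 7/1 = 7: (m_9, d_9) = (m_1, d_1) = (27, 7), so from here the quotients repeat a_1, ..., a_8; the period length is 8.
Hence the expansion of sqrt(736) is a_0 = 27 followed by the repeating block 7, 1, 2, 1, 2, 1, 7, 54 (period 8).

[27; (7, 1, 2, 1, 2, 1, 7, 54)]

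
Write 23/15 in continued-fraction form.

[1; 1, 1, 7]

Run the Euclidean algorithm on 23 and 15; the successive quotients are the partial quotients a_0, a_1, ... (each step inverts the fractional part left over by the previous one):
  23 = 1*15 + 8, so a_0 = 1.
  15 = 1*8 + 7, so a_1 = 1.
  8 = 1*7 + 1, so a_2 = 1.
  7 = 7*1 + 0, so a_3 = 7.
The remainder reaches 0 after 4 divisions, so the expansion has 4 partial quotients, read off in order.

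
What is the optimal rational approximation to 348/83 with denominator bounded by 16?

67/16

Expand x = 348/83 as a continued fraction with the Euclidean algorithm:
  348 = 4*83 + 16, so a_0 = 4.
  83 = 5*16 + 3, so a_1 = 5.
  16 = 5*3 + 1, so a_2 = 5.
  3 = 3*1 + 0, so a_3 = 3.
so x = [4; 5, 5, 3].
Convergents (p_i = a_i*p_{i-1} + p_{i-2}, q_i = a_i*q_{i-1} + q_{i-2} with p_{-2}=0, p_{-1}=1, q_{-2}=1, q_{-1}=0), until the denominator exceeds 16:
  i=0: a_0=4, p_0 = 4*1 + 0 = 4, q_0 = 4*0 + 1 = 1.
  i=1: a_1=5, p_1 = 5*4 + 1 = 21, q_1 = 5*1 + 0 = 5.
  i=2: a_2=5, p_2 = 5*21 + 4 = 109, q_2 = 5*5 + 1 = 26.
q_2 = 26 > 16, so the last convergent with denominator <= 16 is p_1/q_1 = 21/5.
The closest fraction with denominator <= 16 is either p_1/q_1 or the intermediate fraction (k*p_1 + p_0)/(k*q_1 + q_0) with the largest k >= 1 whose denominator stays <= 16; these approach x as k grows, and every other convergent or intermediate fraction in range is farther away.
Largest k: floor((16 - q_0)/q_1) = floor((16 - 1)/5) = 3.
That gives (3*21 + 4)/(3*5 + 1) = 67/16.
Compare the errors: |x - 21/5| = |348*5 - 21*83|/(83*5) = 3/415, and |x - 67/16| = |348*16 - 67*83|/(83*16) = 7/1328.
Cross-multiplying, 7*415 = 2905 < 3984 = 3*1328, so 7/1328 is smaller: the intermediate fraction 67/16 is closer to x than 21/5.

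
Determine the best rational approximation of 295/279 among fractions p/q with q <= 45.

Expand x = 295/279 as a continued fraction with the Euclidean algorithm:
  295 = 1*279 + 16, so a_0 = 1.
  279 = 17*16 + 7, so a_1 = 17.
  16 = 2*7 + 2, so a_2 = 2.
  7 = 3*2 + 1, so a_3 = 3.
  2 = 2*1 + 0, so a_4 = 2.
so x = [1; 17, 2, 3, 2].
Convergents (p_i = a_i*p_{i-1} + p_{i-2}, q_i = a_i*q_{i-1} + q_{i-2} with p_{-2}=0, p_{-1}=1, q_{-2}=1, q_{-1}=0), until the denominator exceeds 45:
  i=0: a_0=1, p_0 = 1*1 + 0 = 1, q_0 = 1*0 + 1 = 1.
  i=1: a_1=17, p_1 = 17*1 + 1 = 18, q_1 = 17*1 + 0 = 17.
  i=2: a_2=2, p_2 = 2*18 + 1 = 37, q_2 = 2*17 + 1 = 35.
  i=3: a_3=3, p_3 = 3*37 + 18 = 129, q_3 = 3*35 + 17 = 122.
q_3 = 122 > 45, so the last convergent with denominator <= 45 is p_2/q_2 = 37/35.
The closest fraction with denominator <= 45 is either p_2/q_2 or the intermediate fraction (k*p_2 + p_1)/(k*q_2 + q_1) with the largest k >= 1 whose denominator stays <= 45; these approach x as k grows, and every other convergent or intermediate fraction in range is farther away.
Largest k: floor((45 - q_1)/q_2) = floor((45 - 17)/35) = 0.
Since k = 0, no intermediate fraction beyond p_2/q_2 has denominator <= 45, so the convergent 37/35 is the closest (its error is |295*35 - 37*279|/(279*35) = 2/9765).

37/35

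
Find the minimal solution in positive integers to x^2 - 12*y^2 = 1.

(x, y) = (7, 2)

First expand sqrt(12) as a continued fraction. With x_i = (sqrt(12) + m_i)/d_i and (m_0, d_0) = (0, 1): a_0 = floor(sqrt(12)) = 3, since 3^2 = 9 <= 12 < 16 = 4^2.
Iterate m_{i+1} = d_i*a_i - m_i, d_{i+1} = (12 - m_{i+1}^2)/d_i, a_{i+1} = floor((a_0 + m_{i+1})/d_{i+1}):
  m_1 = 1*3 - 0 = 3, d_1 = (12 - 3^2)/1 = 3/1 = 3, a_1 = floor((3 + 3)/3) = 2.
  m_2 = 3*2 - 3 = 3, d_2 = (12 - 3^2)/3 = 3/3 = 1, a_2 = floor((3 + 3)/1) = 6.
  m_3 = 1*6 - 3 = 3, d_3 = (12 - 3^2)/1 = 3/1 = 3: (m_3, d_3) = (m_1, d_1) = (3, 3), so from here the quotients repeat a_1, a_2; the period length is 2.
So sqrt(12) = [3; (2, 6)] with period length k = 2.
k is even, so the fundamental solution of x^2 - 12y^2 = 1 is (p_{k-1}, q_{k-1}) = (p_1, q_1); compute convergents through index 1.
Convergents (p_i = a_i*p_{i-1} + p_{i-2}, q_i = a_i*q_{i-1} + q_{i-2} with p_{-2}=0, p_{-1}=1, q_{-2}=1, q_{-1}=0):
  i=0: a_0=3, p_0 = 3*1 + 0 = 3, q_0 = 3*0 + 1 = 1.
  i=1: a_1=2, p_1 = 2*3 + 1 = 7, q_1 = 2*1 + 0 = 2.
Check: 7^2 - 12*2^2 = 49 - 48 = 1, so (x, y) = (7, 2) solves the equation, and by the theorem it is the least positive solution.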